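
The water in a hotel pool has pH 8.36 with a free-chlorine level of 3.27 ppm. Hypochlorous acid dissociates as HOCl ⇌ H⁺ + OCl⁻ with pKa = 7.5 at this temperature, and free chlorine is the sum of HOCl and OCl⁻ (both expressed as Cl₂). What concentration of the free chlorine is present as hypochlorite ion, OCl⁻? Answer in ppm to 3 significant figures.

[OCl⁻]/[HOCl] = 10^(pH − pKa) = 10^(8.36 − 7.5) = 10^0.86 = 7.244.
Fraction as HOCl = 1 / (1 + 7.244) = 0.1213.
OCl⁻ = (1 − 0.1213) × 3.27 ppm = 2.873 ppm.

2.87 ppm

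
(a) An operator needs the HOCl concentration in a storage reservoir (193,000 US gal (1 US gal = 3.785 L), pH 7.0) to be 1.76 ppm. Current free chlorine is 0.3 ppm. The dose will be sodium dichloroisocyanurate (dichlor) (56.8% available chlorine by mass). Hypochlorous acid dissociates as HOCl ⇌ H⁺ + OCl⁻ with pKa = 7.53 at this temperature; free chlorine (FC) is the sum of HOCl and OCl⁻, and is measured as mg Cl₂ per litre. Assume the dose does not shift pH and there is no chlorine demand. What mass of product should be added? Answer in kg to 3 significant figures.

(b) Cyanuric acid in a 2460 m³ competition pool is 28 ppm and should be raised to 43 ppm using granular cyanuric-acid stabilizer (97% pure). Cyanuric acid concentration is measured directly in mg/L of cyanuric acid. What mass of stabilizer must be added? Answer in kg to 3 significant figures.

(a) 2.55 kg; (b) 38.0 kg

(a) Volume: 193,000 US gal × 3.785 L/gal = 730,505 L.
(a) [OCl⁻]/[HOCl] = 10^(pH − pKa) = 10^(7.0 − 7.53) = 0.2951; fraction as HOCl = 1/(1 + 0.2951) = 0.7721.
(a) Free chlorine required for 1.76 ppm HOCl: 1.76 / 0.7721 = 2.279 ppm.
(a) FC to add: 2.279 − 0.3 = 1.979 mg/L as Cl₂.
(a) Cl₂ equivalent: 1.979 mg/L × 730,505 L = 1446 g.
(a) Product at 56.8% available Cl: 1446 / 0.568 = 2546 g.

(b) Volume: 2460 m³ = 2,460,000 L.
(b) CYA to add: (43 − 28) = 15 mg/L × 2,460,000 L = 36,900 g cyanuric acid.
(b) At 97% purity: 36,900 / 0.97 = 38,040 g product.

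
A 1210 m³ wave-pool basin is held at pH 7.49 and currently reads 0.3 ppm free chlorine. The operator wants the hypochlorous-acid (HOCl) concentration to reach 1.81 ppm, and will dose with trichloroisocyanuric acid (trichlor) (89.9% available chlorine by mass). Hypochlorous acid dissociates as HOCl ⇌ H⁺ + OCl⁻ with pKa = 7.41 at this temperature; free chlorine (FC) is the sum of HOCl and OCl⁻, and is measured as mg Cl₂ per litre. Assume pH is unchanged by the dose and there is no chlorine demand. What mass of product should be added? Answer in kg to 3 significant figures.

4.96 kg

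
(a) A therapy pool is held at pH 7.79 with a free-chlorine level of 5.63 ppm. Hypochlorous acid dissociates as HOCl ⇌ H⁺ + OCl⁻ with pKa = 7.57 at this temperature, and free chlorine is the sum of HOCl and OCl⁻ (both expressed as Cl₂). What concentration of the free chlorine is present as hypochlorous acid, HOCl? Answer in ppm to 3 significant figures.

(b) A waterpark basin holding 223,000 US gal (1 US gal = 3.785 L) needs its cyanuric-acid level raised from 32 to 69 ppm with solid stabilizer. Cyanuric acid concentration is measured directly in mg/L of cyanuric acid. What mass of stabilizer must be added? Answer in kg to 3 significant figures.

(a) 2.12 ppm; (b) 31.2 kg

(a) [OCl⁻]/[HOCl] = 10^(pH − pKa) = 10^(7.79 − 7.57) = 10^0.22 = 1.66.
(a) Fraction as HOCl = 1 / (1 + 1.66) = 0.376.
(a) HOCl = 0.376 × 5.63 ppm = 2.117 ppm.

(b) Volume: 223,000 US gal × 3.785 L/gal = 844,055 L.
(b) CYA to add: (69 − 32) = 37 mg/L × 844,055 L = 31,230 g cyanuric acid.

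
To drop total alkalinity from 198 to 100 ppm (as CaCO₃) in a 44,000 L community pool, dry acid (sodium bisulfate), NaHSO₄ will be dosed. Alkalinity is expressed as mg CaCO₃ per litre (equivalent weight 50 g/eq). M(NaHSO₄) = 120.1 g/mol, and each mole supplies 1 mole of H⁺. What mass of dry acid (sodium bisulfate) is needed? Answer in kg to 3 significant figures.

Alkalinity to neutralize: (198 − 100) = 98 mg/L as CaCO₃ × 44,000 L = 4312 g as CaCO₃.
Equivalents of H⁺ required: 4312 ÷ 50 g/eq = 86.24 eq = 86.24 mol NaHSO₄.
Mass of NaHSO₄: 86.24 × 120.1 = 10,360 g.

10.4 kg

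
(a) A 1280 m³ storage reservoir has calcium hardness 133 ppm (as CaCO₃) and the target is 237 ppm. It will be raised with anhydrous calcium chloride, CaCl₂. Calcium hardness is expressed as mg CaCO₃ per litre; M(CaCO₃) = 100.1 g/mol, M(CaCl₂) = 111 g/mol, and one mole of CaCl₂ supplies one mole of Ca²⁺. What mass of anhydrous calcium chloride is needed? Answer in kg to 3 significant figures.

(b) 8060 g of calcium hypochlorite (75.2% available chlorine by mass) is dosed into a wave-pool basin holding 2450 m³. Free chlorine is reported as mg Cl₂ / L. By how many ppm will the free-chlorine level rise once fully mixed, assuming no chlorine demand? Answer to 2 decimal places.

(a) Volume: 1280 m³ = 1,280,000 L.
(a) Hardness to add: (237 − 133) = 104 mg/L as CaCO₃ × 1,280,000 L = 133,100 g as CaCO₃.
(a) Moles of Ca²⁺ (1 mol Ca²⁺ ≡ 1 mol CaCO₃): 133,100 / 100.1 g/mol = 1330 mol.
(a) Mass of CaCl₂: 1330 × 111 = 147,600 g.

(b) Volume: 2450 m³ = 2,450,000 L.
(b) Available chlorine delivered: 8060 g × 0.752 = 6061 g as Cl₂.
(b) Concentration rise: 6061 g / 2,450,000 L = 2.474 mg/L = 2.47 ppm.

(a) 148 kg; (b) 2.47 ppm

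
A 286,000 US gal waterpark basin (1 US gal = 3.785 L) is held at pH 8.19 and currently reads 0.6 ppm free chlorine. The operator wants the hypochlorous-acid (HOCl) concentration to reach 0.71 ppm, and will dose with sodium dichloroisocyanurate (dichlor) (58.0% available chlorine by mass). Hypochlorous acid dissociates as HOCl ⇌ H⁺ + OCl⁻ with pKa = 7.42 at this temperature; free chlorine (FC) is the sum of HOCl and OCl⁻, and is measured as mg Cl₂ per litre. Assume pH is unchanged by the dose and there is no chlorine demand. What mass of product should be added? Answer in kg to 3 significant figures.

Volume: 286,000 US gal × 3.785 L/gal = 1,082,510 L.
[OCl⁻]/[HOCl] = 10^(pH − pKa) = 10^(8.19 − 7.42) = 5.888; fraction as HOCl = 1/(1 + 5.888) = 0.1452.
Free chlorine required for 0.71 ppm HOCl: 0.71 / 0.1452 = 4.891 ppm.
FC to add: 4.891 − 0.6 = 4.291 mg/L as Cl₂.
Cl₂ equivalent: 4.291 mg/L × 1,082,510 L = 4645 g.
Product at 58.0% available Cl: 4645 / 0.58 = 8008 g.

8.01 kg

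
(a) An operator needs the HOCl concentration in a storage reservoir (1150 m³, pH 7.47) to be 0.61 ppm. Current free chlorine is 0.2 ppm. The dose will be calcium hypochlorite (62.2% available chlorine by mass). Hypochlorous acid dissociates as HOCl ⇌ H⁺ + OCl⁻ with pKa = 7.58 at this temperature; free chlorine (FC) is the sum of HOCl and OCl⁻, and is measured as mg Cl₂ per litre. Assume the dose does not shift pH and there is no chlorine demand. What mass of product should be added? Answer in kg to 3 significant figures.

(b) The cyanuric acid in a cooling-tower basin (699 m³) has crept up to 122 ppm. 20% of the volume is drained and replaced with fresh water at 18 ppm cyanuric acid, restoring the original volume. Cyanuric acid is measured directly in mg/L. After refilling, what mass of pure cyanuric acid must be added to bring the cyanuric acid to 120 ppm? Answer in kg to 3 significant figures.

(a) 1.63 kg; (b) 13.1 kg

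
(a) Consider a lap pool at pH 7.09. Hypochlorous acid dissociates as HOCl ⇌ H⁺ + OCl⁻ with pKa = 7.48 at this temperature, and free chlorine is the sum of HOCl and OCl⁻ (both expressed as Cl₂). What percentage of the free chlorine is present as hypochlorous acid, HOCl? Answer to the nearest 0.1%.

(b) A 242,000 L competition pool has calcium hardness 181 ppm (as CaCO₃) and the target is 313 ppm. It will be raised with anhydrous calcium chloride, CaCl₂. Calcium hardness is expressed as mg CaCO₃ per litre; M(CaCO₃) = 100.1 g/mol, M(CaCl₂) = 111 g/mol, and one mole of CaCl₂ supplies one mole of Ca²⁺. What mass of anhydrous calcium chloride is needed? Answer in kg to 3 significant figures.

(a) 71.1%; (b) 35.4 kg

(a) [OCl⁻]/[HOCl] = 10^(pH − pKa) = 10^(7.09 − 7.48) = 10^-0.39 = 0.4074.
(a) Fraction as HOCl = 1 / (1 + 0.4074) = 0.7105.

(b) Hardness to add: (313 − 181) = 132 mg/L as CaCO₃ × 242,000 L = 31,940 g as CaCO₃.
(b) Moles of Ca²⁺ (1 mol Ca²⁺ ≡ 1 mol CaCO₃): 31,940 / 100.1 g/mol = 319.1 mol.
(b) Mass of CaCl₂: 319.1 × 111 = 35,420 g.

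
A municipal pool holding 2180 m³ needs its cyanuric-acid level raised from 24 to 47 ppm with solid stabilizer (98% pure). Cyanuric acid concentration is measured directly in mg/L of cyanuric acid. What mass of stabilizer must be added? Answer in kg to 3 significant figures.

Volume: 2180 m³ = 2,180,000 L.
CYA to add: (47 − 24) = 23 mg/L × 2,180,000 L = 50,140 g cyanuric acid.
At 98% purity: 50,140 / 0.98 = 51,160 g product.

51.2 kg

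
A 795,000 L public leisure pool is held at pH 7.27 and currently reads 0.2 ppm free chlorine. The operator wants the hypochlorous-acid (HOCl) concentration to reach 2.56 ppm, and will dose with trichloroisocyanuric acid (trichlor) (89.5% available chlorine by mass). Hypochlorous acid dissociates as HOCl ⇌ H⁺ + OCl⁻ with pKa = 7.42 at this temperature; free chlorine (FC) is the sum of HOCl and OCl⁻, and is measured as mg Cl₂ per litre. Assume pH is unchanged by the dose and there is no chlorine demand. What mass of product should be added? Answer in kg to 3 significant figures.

3.71 kg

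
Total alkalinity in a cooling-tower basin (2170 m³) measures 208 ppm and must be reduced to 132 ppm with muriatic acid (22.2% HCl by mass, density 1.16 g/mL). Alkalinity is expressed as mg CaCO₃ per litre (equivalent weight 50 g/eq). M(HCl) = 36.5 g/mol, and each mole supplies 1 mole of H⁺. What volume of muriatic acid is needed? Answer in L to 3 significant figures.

Volume: 2170 m³ = 2,170,000 L.
Alkalinity to neutralize: (208 − 132) = 76 mg/L as CaCO₃ × 2,170,000 L = 164,900 g as CaCO₃.
Equivalents of H⁺ required: 164,900 ÷ 50 g/eq = 3298 eq = 3298 mol HCl.
Mass of HCl: 3298 × 36.5 = 120,400 g.
Mass of 22.2% solution: 120,400 / 0.222 = 542,300 g.
Volume: 542,300 g ÷ 1.16 g/mL = 467,500 mL.

468 L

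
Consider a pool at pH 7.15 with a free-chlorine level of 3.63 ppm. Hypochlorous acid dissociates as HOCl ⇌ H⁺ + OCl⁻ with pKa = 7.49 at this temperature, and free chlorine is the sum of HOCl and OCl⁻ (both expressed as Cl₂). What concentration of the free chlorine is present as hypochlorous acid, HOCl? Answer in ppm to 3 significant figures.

2.49 ppm

[OCl⁻]/[HOCl] = 10^(pH − pKa) = 10^(7.15 − 7.49) = 10^-0.34 = 0.4571.
Fraction as HOCl = 1 / (1 + 0.4571) = 0.6863.
HOCl = 0.6863 × 3.63 ppm = 2.491 ppm.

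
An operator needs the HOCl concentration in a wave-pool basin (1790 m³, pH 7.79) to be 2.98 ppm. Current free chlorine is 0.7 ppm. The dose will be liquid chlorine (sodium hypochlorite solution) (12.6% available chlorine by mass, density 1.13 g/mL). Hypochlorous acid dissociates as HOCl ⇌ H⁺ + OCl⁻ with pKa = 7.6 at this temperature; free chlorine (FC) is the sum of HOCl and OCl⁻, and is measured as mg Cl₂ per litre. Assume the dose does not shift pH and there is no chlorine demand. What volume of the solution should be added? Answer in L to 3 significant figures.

Volume: 1790 m³ = 1,790,000 L.
[OCl⁻]/[HOCl] = 10^(pH − pKa) = 10^(7.79 − 7.6) = 1.549; fraction as HOCl = 1/(1 + 1.549) = 0.3923.
Free chlorine required for 2.98 ppm HOCl: 2.98 / 0.3923 = 7.595 ppm.
FC to add: 7.595 − 0.7 = 6.895 mg/L as Cl₂.
Cl₂ equivalent: 6.895 mg/L × 1,790,000 L = 12,340 g.
Product at 12.6% available Cl: 12,340 / 0.126 = 97,960 g.
Volume: 97,960 g ÷ 1.13 g/mL = 86,690 mL.

86.7 L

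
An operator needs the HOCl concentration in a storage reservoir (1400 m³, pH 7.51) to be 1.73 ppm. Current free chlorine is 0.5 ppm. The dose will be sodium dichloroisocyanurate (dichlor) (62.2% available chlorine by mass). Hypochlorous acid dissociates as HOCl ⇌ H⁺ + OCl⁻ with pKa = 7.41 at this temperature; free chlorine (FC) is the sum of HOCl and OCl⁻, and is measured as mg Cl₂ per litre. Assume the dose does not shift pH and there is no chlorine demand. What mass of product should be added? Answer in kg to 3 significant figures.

7.67 kg

Volume: 1400 m³ = 1,400,000 L.
[OCl⁻]/[HOCl] = 10^(pH − pKa) = 10^(7.51 − 7.41) = 1.259; fraction as HOCl = 1/(1 + 1.259) = 0.4427.
Free chlorine required for 1.73 ppm HOCl: 1.73 / 0.4427 = 3.908 ppm.
FC to add: 3.908 − 0.5 = 3.408 mg/L as Cl₂.
Cl₂ equivalent: 3.408 mg/L × 1,400,000 L = 4771 g.
Product at 62.2% available Cl: 4771 / 0.622 = 7671 g.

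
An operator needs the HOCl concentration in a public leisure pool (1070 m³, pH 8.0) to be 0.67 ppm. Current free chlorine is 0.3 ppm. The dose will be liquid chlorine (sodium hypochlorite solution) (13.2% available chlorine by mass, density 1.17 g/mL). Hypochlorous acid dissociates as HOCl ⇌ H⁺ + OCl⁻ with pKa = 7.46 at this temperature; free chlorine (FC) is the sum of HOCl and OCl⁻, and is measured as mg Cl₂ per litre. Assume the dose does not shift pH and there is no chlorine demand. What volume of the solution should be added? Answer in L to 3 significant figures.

Volume: 1070 m³ = 1,070,000 L.
[OCl⁻]/[HOCl] = 10^(pH − pKa) = 10^(8.0 − 7.46) = 3.467; fraction as HOCl = 1/(1 + 3.467) = 0.2238.
Free chlorine required for 0.67 ppm HOCl: 0.67 / 0.2238 = 2.993 ppm.
FC to add: 2.993 − 0.3 = 2.693 mg/L as Cl₂.
Cl₂ equivalent: 2.693 mg/L × 1,070,000 L = 2882 g.
Product at 13.2% available Cl: 2882 / 0.132 = 21,830 g.
Volume: 21,830 g ÷ 1.17 g/mL = 18,660 mL.

18.7 L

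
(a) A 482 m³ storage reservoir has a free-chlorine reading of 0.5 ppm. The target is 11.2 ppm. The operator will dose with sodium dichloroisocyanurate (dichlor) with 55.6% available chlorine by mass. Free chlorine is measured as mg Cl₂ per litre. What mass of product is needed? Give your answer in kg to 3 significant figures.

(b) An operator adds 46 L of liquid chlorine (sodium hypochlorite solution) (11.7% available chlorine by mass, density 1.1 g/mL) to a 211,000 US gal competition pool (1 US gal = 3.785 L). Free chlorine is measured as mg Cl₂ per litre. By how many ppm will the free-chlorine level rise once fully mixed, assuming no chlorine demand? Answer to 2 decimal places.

(a) Volume: 482 m³ = 482,000 L.
(a) Chlorine deficit: 11.2 − 0.5 = 10.7 ppm = 10.7 mg/L as Cl₂.
(a) Cl₂ equivalent needed: 10.7 mg/L × 482,000 L = 5,157,000 mg = 5157 g.
(a) Product at 55.6% available chlorine: 5157 / 0.556 = 9276 g.

(b) Volume: 211,000 US gal × 3.785 L/gal = 798,635 L.
(b) Mass of solution: 46 L × 1000 mL/L × 1.1 g/mL = 50,600 g.
(b) Available chlorine delivered: 50,600 g × 0.117 = 5920 g as Cl₂.
(b) Concentration rise: 5920 g / 798,635 L = 7.413 mg/L = 7.41 ppm.

(a) 9.28 kg; (b) 7.41 ppm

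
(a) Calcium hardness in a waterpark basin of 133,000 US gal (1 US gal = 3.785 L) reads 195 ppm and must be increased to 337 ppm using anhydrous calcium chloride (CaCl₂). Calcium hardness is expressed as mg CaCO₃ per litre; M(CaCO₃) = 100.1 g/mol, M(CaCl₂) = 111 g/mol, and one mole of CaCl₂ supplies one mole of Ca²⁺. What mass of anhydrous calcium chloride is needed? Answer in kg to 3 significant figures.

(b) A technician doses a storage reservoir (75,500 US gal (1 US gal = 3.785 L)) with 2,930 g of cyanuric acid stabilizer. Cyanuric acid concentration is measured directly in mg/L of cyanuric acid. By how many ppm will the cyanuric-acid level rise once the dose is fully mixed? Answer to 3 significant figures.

(a) Volume: 133,000 US gal × 3.785 L/gal = 503,405 L.
(a) Hardness to add: (337 − 195) = 142 mg/L as CaCO₃ × 503,405 L = 71,480 g as CaCO₃.
(a) Moles of Ca²⁺ (1 mol Ca²⁺ ≡ 1 mol CaCO₃): 71,480 / 100.1 g/mol = 714.1 mol.
(a) Mass of CaCl₂: 714.1 × 111 = 79,270 g.

(b) Volume: 75,500 US gal × 3.785 L/gal = 285,768 L.
(b) Rise: 2,930 g / 285,768 L × 1000 = 10.25 mg/L.

(a) 79.3 kg; (b) 10.3 ppm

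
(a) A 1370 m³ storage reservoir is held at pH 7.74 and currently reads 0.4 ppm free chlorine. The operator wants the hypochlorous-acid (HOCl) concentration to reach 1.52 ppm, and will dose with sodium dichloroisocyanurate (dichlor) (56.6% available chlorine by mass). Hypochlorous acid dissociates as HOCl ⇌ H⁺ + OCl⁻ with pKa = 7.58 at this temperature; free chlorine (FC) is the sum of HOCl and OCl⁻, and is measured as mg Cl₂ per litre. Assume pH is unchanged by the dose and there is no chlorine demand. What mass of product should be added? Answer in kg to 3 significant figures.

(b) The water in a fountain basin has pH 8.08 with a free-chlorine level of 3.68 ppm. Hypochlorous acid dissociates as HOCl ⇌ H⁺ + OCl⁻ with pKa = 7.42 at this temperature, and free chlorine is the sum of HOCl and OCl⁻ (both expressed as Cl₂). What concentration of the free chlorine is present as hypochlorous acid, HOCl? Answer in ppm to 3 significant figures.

(a) 8.03 kg; (b) 0.661 ppm

(a) Volume: 1370 m³ = 1,370,000 L.
(a) [OCl⁻]/[HOCl] = 10^(pH − pKa) = 10^(7.74 − 7.58) = 1.445; fraction as HOCl = 1/(1 + 1.445) = 0.4089.
(a) Free chlorine required for 1.52 ppm HOCl: 1.52 / 0.4089 = 3.717 ppm.
(a) FC to add: 3.717 − 0.4 = 3.317 mg/L as Cl₂.
(a) Cl₂ equivalent: 3.317 mg/L × 1,370,000 L = 4544 g.
(a) Product at 56.6% available Cl: 4544 / 0.566 = 8029 g.

(b) [OCl⁻]/[HOCl] = 10^(pH − pKa) = 10^(8.08 − 7.42) = 10^0.66 = 4.571.
(b) Fraction as HOCl = 1 / (1 + 4.571) = 0.1795.
(b) HOCl = 0.1795 × 3.68 ppm = 0.6606 ppm.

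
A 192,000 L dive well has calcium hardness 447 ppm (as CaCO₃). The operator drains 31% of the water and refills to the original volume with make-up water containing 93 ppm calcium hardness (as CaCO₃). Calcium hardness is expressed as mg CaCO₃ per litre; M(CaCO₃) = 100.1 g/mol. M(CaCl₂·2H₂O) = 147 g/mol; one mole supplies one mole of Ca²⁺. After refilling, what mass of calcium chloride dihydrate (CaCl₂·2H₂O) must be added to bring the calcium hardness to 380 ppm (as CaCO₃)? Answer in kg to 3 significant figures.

12.1 kg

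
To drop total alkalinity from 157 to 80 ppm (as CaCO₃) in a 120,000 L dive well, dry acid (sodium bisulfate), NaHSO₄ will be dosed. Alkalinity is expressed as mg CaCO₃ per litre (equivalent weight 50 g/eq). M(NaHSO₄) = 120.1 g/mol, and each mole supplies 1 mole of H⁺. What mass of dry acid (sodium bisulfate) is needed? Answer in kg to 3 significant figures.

22.2 kg

Alkalinity to neutralize: (157 − 80) = 77 mg/L as CaCO₃ × 120,000 L = 9240 g as CaCO₃.
Equivalents of H⁺ required: 9240 ÷ 50 g/eq = 184.8 eq = 184.8 mol NaHSO₄.
Mass of NaHSO₄: 184.8 × 120.1 = 22,190 g.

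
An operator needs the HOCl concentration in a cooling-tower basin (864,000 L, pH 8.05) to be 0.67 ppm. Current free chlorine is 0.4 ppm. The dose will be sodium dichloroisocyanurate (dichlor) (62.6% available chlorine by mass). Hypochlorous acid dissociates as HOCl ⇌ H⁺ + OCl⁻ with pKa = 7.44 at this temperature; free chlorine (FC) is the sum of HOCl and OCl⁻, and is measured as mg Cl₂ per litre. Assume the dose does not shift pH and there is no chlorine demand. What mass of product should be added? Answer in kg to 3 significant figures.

[OCl⁻]/[HOCl] = 10^(pH − pKa) = 10^(8.05 − 7.44) = 4.074; fraction as HOCl = 1/(1 + 4.074) = 0.1971.
Free chlorine required for 0.67 ppm HOCl: 0.67 / 0.1971 = 3.399 ppm.
FC to add: 3.399 − 0.4 = 2.999 mg/L as Cl₂.
Cl₂ equivalent: 2.999 mg/L × 864,000 L = 2592 g.
Product at 62.6% available Cl: 2592 / 0.626 = 4140 g.

4.14 kg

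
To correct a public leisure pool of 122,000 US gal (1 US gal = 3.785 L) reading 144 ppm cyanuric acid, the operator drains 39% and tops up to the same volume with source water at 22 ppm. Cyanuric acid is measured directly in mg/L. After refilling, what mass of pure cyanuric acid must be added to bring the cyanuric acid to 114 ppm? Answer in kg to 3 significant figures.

Volume: 122,000 US gal × 3.785 L/gal = 461,770 L.
After draining 39% and refilling: 144 × 0.61 + 22 × 0.39 = 96.42 ppm.
Deficit to target: 114 − 96.42 = 17.58 mg/L.
Mass: 17.58 mg/L × 461,770 L = 8118 g cyanuric acid.

8.12 kg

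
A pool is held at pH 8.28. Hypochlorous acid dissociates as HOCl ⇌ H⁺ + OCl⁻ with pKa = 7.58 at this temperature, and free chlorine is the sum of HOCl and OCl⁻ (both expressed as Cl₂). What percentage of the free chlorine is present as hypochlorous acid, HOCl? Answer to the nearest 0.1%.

[OCl⁻]/[HOCl] = 10^(pH − pKa) = 10^(8.28 − 7.58) = 10^0.70 = 5.012.
Fraction as HOCl = 1 / (1 + 5.012) = 0.1663.

16.6%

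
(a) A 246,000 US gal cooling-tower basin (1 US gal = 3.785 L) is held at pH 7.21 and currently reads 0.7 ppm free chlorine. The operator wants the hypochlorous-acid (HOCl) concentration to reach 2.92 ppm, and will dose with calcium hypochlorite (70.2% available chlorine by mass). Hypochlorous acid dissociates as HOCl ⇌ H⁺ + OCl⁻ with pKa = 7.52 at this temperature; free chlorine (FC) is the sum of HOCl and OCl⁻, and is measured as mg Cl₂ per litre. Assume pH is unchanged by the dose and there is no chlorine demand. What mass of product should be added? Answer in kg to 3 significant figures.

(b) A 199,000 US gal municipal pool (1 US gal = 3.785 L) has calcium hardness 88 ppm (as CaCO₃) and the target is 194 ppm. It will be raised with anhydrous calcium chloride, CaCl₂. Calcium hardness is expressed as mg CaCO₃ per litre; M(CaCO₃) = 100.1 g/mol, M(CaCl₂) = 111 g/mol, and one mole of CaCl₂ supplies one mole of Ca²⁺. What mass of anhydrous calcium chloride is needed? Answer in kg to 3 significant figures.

(a) Volume: 246,000 US gal × 3.785 L/gal = 931,110 L.
(a) [OCl⁻]/[HOCl] = 10^(pH − pKa) = 10^(7.21 − 7.52) = 0.4898; fraction as HOCl = 1/(1 + 0.4898) = 0.6712.
(a) Free chlorine required for 2.92 ppm HOCl: 2.92 / 0.6712 = 4.35 ppm.
(a) FC to add: 4.35 − 0.7 = 3.65 mg/L as Cl₂.
(a) Cl₂ equivalent: 3.65 mg/L × 931,110 L = 3399 g.
(a) Product at 70.2% available Cl: 3399 / 0.702 = 4841 g.

(b) Volume: 199,000 US gal × 3.785 L/gal = 753,215 L.
(b) Hardness to add: (194 − 88) = 106 mg/L as CaCO₃ × 753,215 L = 79,840 g as CaCO₃.
(b) Moles of Ca²⁺ (1 mol Ca²⁺ ≡ 1 mol CaCO₃): 79,840 / 100.1 g/mol = 797.6 mol.
(b) Mass of CaCl₂: 797.6 × 111 = 88,530 g.

(a) 4.84 kg; (b) 88.5 kg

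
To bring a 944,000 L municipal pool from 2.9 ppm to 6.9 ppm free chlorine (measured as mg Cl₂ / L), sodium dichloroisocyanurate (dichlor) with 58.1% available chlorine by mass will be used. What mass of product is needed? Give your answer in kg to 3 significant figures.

6.50 kg

Chlorine deficit: 6.9 − 2.9 = 4 ppm = 4 mg/L as Cl₂.
Cl₂ equivalent needed: 4 mg/L × 944,000 L = 3,776,000 mg = 3776 g.
Product at 58.1% available chlorine: 3776 / 0.581 = 6499 g.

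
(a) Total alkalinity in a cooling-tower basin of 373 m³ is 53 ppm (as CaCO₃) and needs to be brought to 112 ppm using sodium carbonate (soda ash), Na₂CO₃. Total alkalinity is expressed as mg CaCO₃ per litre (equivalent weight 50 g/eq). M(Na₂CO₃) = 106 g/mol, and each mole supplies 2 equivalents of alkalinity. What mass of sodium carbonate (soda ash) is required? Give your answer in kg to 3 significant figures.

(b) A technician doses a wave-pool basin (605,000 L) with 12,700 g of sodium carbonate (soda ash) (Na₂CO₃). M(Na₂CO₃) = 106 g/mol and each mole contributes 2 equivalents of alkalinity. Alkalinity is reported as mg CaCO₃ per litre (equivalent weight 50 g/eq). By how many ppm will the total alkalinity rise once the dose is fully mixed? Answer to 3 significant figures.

(a) Volume: 373 m³ = 373,000 L.
(a) Alkalinity to add: (112 − 53) = 59 mg/L as CaCO₃ × 373,000 L = 22,010 g as CaCO₃.
(a) Equivalents: 22,010 g ÷ 50 g/eq = 440.1 eq.
(a) Each mole of Na₂CO₃ supplies 2 eq, so 440.1 / 2 = 220.1 mol.
(a) Mass: 220.1 mol × 106 g/mol = 23,330 g.

(b) Moles of Na₂CO₃: 12,700 g ÷ 106 g/mol = 119.8 mol → 239.6 eq of alkalinity.
(b) As CaCO₃: 239.6 eq × 50 g/eq = 11,980 g.
(b) Rise: 11,980 g / 605,000 L × 1000 = 19.8 mg/L.

(a) 23.3 kg; (b) 19.8 ppm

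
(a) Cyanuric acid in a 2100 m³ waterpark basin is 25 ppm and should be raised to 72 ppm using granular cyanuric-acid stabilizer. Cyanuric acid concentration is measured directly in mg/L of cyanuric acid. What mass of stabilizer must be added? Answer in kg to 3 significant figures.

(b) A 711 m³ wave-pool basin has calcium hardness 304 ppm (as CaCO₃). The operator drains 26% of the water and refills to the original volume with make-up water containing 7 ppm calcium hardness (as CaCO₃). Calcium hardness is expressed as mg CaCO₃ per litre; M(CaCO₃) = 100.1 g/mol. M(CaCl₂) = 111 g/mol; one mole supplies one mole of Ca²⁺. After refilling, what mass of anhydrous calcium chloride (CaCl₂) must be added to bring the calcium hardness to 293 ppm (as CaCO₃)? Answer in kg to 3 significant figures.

(a) 98.7 kg; (b) 52.2 kg

(a) Volume: 2100 m³ = 2,100,000 L.
(a) CYA to add: (72 − 25) = 47 mg/L × 2,100,000 L = 98,700 g cyanuric acid.

(b) Volume: 711 m³ = 711,000 L.
(b) After draining 26% and refilling: 304 × 0.74 + 7 × 0.26 = 226.78 ppm.
(b) Deficit to target: 293 − 226.78 = 66.22 mg/L.
(b) As CaCO₃: 66.22 mg/L × 711,000 L = 47,080 g; ÷ 100.1 = 470.4 mol Ca²⁺.
(b) Mass: 470.4 × 111 = 52,210 g.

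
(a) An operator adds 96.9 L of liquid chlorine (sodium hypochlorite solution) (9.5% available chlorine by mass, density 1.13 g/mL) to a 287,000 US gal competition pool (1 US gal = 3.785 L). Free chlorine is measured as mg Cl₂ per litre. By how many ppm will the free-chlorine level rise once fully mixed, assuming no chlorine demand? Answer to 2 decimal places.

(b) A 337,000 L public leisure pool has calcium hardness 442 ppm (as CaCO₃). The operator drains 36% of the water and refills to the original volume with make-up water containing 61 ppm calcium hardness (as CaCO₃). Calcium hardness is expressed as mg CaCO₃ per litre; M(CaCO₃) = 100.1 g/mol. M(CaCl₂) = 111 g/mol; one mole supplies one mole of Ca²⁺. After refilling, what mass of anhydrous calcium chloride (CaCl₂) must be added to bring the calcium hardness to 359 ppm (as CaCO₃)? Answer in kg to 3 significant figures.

(a) Volume: 287,000 US gal × 3.785 L/gal = 1,086,295 L.
(a) Mass of solution: 96.9 L × 1000 mL/L × 1.13 g/mL = 109,500 g.
(a) Available chlorine delivered: 109,500 g × 0.095 = 10,400 g as Cl₂.
(a) Concentration rise: 10,400 g / 1,086,295 L = 9.576 mg/L = 9.58 ppm.

(b) After draining 36% and refilling: 442 × 0.64 + 61 × 0.36 = 304.84 ppm.
(b) Deficit to target: 359 − 304.84 = 54.16 mg/L.
(b) As CaCO₃: 54.16 mg/L × 337,000 L = 18,250 g; ÷ 100.1 = 182.3 mol Ca²⁺.
(b) Mass: 182.3 × 111 = 20,240 g.

(a) 9.58 ppm; (b) 20.2 kg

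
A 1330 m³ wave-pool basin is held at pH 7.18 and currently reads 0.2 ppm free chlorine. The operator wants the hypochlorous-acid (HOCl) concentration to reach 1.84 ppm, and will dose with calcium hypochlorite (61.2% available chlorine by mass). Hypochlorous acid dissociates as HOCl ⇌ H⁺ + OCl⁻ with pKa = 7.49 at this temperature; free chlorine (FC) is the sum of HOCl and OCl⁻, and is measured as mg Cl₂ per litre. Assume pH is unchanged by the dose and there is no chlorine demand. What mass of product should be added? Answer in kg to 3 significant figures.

Volume: 1330 m³ = 1,330,000 L.
[OCl⁻]/[HOCl] = 10^(pH − pKa) = 10^(7.18 − 7.49) = 0.4898; fraction as HOCl = 1/(1 + 0.4898) = 0.6712.
Free chlorine required for 1.84 ppm HOCl: 1.84 / 0.6712 = 2.741 ppm.
FC to add: 2.741 − 0.2 = 2.541 mg/L as Cl₂.
Cl₂ equivalent: 2.541 mg/L × 1,330,000 L = 3380 g.
Product at 61.2% available Cl: 3380 / 0.612 = 5523 g.

5.52 kg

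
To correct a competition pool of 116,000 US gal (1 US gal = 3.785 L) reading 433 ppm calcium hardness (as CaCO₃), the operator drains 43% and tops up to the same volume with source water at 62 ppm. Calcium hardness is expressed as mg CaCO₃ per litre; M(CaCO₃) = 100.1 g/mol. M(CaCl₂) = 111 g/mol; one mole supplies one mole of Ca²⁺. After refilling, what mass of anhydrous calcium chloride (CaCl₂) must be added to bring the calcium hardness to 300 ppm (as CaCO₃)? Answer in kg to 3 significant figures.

Volume: 116,000 US gal × 3.785 L/gal = 439,060 L.
After draining 43% and refilling: 433 × 0.57 + 62 × 0.43 = 273.47 ppm.
Deficit to target: 300 − 273.47 = 26.53 mg/L.
As CaCO₃: 26.53 mg/L × 439,060 L = 11,650 g; ÷ 100.1 = 116.4 mol Ca²⁺.
Mass: 116.4 × 111 = 12,920 g.

12.9 kg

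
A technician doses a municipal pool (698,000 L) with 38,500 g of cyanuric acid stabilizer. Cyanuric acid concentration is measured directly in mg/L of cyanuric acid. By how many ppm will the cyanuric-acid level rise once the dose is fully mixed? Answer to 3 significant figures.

55.2 ppm

Rise: 38,500 g / 698,000 L × 1000 = 55.16 mg/L.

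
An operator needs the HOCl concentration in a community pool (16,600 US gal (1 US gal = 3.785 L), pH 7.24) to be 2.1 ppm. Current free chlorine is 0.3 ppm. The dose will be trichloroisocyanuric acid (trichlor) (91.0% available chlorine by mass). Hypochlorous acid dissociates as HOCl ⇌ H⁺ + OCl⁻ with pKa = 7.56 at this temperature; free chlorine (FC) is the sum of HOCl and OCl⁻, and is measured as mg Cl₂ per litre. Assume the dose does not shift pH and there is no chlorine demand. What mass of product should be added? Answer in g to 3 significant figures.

Volume: 16,600 US gal × 3.785 L/gal = 62,831 L.
[OCl⁻]/[HOCl] = 10^(pH − pKa) = 10^(7.24 − 7.56) = 0.4786; fraction as HOCl = 1/(1 + 0.4786) = 0.6763.
Free chlorine required for 2.1 ppm HOCl: 2.1 / 0.6763 = 3.105 ppm.
FC to add: 3.105 − 0.3 = 2.805 mg/L as Cl₂.
Cl₂ equivalent: 2.805 mg/L × 62,831 L = 176.2 g.
Product at 91.0% available Cl: 176.2 / 0.91 = 193.7 g.

194 g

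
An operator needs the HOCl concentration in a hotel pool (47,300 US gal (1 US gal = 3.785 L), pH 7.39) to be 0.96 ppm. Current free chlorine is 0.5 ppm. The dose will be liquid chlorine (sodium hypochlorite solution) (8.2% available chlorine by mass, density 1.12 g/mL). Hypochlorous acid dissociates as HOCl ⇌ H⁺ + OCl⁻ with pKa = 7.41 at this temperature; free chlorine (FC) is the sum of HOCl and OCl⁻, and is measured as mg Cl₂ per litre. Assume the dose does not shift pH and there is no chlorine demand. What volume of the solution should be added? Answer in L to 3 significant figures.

2.68 L

Volume: 47,300 US gal × 3.785 L/gal = 179,030 L.
[OCl⁻]/[HOCl] = 10^(pH − pKa) = 10^(7.39 − 7.41) = 0.955; fraction as HOCl = 1/(1 + 0.955) = 0.5115.
Free chlorine required for 0.96 ppm HOCl: 0.96 / 0.5115 = 1.877 ppm.
FC to add: 1.877 − 0.5 = 1.377 mg/L as Cl₂.
Cl₂ equivalent: 1.377 mg/L × 179,030 L = 246.5 g.
Product at 8.2% available Cl: 246.5 / 0.082 = 3006 g.
Volume: 3006 g ÷ 1.12 g/mL = 2684 mL.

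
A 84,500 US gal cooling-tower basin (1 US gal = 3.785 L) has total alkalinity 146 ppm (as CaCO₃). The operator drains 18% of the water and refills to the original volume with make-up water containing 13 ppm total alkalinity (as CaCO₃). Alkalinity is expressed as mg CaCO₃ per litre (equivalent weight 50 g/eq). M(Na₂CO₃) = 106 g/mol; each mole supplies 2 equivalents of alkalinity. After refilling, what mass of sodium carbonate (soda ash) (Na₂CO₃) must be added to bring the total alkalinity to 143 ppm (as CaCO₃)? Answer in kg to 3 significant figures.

7.10 kg

Volume: 84,500 US gal × 3.785 L/gal = 319,832 L.
After draining 18% and refilling: 146 × 0.82 + 13 × 0.18 = 122.06 ppm.
Deficit to target: 143 − 122.06 = 20.94 mg/L.
As CaCO₃: 20.94 mg/L × 319,832 L = 6697 g; ÷ 50 g/eq ÷ 2 = 66.97 mol Na₂CO₃.
Mass: 66.97 × 106 = 7099 g.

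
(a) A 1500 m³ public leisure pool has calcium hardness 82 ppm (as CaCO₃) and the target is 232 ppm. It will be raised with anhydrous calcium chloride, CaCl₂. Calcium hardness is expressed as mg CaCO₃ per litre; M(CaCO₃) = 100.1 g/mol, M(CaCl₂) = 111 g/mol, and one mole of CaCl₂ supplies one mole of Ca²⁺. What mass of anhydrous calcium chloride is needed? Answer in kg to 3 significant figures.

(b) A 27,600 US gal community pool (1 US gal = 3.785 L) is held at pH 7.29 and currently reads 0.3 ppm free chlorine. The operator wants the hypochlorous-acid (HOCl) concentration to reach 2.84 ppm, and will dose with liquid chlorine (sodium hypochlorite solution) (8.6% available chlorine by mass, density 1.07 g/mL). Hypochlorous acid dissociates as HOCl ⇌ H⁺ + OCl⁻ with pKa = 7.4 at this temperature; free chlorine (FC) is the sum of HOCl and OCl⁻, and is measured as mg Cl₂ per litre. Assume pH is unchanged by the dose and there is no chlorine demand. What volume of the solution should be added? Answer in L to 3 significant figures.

(a) 250 kg; (b) 5.39 L

(a) Volume: 1500 m³ = 1,500,000 L.
(a) Hardness to add: (232 − 82) = 150 mg/L as CaCO₃ × 1,500,000 L = 225,000 g as CaCO₃.
(a) Moles of Ca²⁺ (1 mol Ca²⁺ ≡ 1 mol CaCO₃): 225,000 / 100.1 g/mol = 2248 mol.
(a) Mass of CaCl₂: 2248 × 111 = 249,500 g.

(b) Volume: 27,600 US gal × 3.785 L/gal = 104,466 L.
(b) [OCl⁻]/[HOCl] = 10^(pH − pKa) = 10^(7.29 − 7.4) = 0.7762; fraction as HOCl = 1/(1 + 0.7762) = 0.563.
(b) Free chlorine required for 2.84 ppm HOCl: 2.84 / 0.563 = 5.045 ppm.
(b) FC to add: 5.045 − 0.3 = 4.745 mg/L as Cl₂.
(b) Cl₂ equivalent: 4.745 mg/L × 104,466 L = 495.6 g.
(b) Product at 8.6% available Cl: 495.6 / 0.086 = 5763 g.
(b) Volume: 5763 g ÷ 1.07 g/mL = 5386 mL.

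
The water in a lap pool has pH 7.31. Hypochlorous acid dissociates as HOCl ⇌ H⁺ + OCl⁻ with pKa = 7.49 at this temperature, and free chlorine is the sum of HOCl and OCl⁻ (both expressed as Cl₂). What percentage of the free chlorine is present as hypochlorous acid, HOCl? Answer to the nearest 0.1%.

[OCl⁻]/[HOCl] = 10^(pH − pKa) = 10^(7.31 − 7.49) = 10^-0.18 = 0.6607.
Fraction as HOCl = 1 / (1 + 0.6607) = 0.6022.

60.2%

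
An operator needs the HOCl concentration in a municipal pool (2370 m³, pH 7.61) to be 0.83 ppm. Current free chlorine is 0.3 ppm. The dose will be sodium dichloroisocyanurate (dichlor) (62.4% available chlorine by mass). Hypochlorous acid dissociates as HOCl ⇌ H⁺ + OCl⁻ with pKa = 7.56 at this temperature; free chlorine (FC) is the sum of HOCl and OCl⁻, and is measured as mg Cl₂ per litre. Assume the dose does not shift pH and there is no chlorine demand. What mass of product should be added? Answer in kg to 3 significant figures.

5.55 kg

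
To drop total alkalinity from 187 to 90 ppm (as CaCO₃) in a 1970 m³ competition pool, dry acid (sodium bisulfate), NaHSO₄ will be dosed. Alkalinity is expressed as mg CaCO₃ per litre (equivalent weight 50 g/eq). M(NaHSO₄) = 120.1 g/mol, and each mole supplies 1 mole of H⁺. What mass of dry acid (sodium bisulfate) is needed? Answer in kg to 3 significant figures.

Volume: 1970 m³ = 1,970,000 L.
Alkalinity to neutralize: (187 − 90) = 97 mg/L as CaCO₃ × 1,970,000 L = 191,100 g as CaCO₃.
Equivalents of H⁺ required: 191,100 ÷ 50 g/eq = 3822 eq = 3822 mol NaHSO₄.
Mass of NaHSO₄: 3822 × 120.1 = 459,000 g.

459 kg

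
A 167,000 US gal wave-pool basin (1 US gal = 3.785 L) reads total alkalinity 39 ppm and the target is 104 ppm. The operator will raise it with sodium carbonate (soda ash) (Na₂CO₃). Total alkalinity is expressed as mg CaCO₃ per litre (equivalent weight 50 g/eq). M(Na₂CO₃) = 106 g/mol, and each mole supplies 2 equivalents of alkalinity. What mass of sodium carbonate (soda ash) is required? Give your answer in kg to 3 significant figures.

43.6 kg

Volume: 167,000 US gal × 3.785 L/gal = 632,095 L.
Alkalinity to add: (104 − 39) = 65 mg/L as CaCO₃ × 632,095 L = 41,090 g as CaCO₃.
Equivalents: 41,090 g ÷ 50 g/eq = 821.7 eq.
Each mole of Na₂CO₃ supplies 2 eq, so 821.7 / 2 = 410.9 mol.
Mass: 410.9 mol × 106 g/mol = 43,550 g.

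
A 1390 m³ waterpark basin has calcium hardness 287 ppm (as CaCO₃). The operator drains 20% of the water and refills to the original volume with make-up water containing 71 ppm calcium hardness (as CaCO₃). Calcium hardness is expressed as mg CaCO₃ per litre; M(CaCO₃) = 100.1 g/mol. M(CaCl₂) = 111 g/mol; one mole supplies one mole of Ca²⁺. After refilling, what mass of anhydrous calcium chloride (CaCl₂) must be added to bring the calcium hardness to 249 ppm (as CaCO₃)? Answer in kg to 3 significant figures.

Volume: 1390 m³ = 1,390,000 L.
After draining 20% and refilling: 287 × 0.80 + 71 × 0.20 = 243.8 ppm.
Deficit to target: 249 − 243.8 = 5.2 mg/L.
As CaCO₃: 5.2 mg/L × 1,390,000 L = 7228 g; ÷ 100.1 = 72.21 mol Ca²⁺.
Mass: 72.21 × 111 = 8015 g.

8.02 kg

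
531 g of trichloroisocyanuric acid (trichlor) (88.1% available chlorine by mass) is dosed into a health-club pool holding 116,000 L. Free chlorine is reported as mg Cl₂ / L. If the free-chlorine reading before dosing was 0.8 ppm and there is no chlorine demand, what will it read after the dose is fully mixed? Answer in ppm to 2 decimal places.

4.83 ppm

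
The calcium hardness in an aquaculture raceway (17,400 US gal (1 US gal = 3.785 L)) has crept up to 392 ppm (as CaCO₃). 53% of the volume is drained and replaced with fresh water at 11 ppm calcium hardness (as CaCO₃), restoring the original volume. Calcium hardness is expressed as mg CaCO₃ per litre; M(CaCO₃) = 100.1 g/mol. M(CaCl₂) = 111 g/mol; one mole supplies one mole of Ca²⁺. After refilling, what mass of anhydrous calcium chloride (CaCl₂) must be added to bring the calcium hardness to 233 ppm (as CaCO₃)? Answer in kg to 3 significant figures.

Volume: 17,400 US gal × 3.785 L/gal = 65,859 L.
After draining 53% and refilling: 392 × 0.47 + 11 × 0.53 = 190.07 ppm.
Deficit to target: 233 − 190.07 = 42.93 mg/L.
As CaCO₃: 42.93 mg/L × 65,859 L = 2827 g; ÷ 100.1 = 28.25 mol Ca²⁺.
Mass: 28.25 × 111 = 3135 g.

3.14 kg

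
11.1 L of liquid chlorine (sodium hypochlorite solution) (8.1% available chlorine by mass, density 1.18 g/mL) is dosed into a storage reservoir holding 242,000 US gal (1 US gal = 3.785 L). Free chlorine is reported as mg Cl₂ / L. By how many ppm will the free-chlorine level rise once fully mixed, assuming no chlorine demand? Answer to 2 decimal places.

1.16 ppm

Volume: 242,000 US gal × 3.785 L/gal = 915,970 L.
Mass of solution: 11.1 L × 1000 mL/L × 1.18 g/mL = 13,100 g.
Available chlorine delivered: 13,100 g × 0.081 = 1061 g as Cl₂.
Concentration rise: 1061 g / 915,970 L = 1.158 mg/L = 1.16 ppm.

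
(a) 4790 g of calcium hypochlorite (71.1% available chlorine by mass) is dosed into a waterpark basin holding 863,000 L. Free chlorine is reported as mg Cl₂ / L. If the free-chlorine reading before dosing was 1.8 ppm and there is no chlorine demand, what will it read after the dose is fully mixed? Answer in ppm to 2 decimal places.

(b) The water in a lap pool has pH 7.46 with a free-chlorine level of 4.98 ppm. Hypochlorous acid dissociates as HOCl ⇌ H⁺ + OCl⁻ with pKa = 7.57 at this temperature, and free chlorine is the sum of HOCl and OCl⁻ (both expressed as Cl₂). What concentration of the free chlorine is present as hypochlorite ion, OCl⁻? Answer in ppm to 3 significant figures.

(a) 5.75 ppm; (b) 2.18 ppm

(a) Available chlorine delivered: 4790 g × 0.711 = 3406 g as Cl₂.
(a) Concentration rise: 3406 g / 863,000 L = 3.946 mg/L = 3.95 ppm.
(a) Final FC: 1.8 + 3.95 = 5.75 ppm.

(b) [OCl⁻]/[HOCl] = 10^(pH − pKa) = 10^(7.46 − 7.57) = 10^-0.11 = 0.7762.
(b) Fraction as HOCl = 1 / (1 + 0.7762) = 0.563.
(b) OCl⁻ = (1 − 0.563) × 4.98 ppm = 2.176 ppm.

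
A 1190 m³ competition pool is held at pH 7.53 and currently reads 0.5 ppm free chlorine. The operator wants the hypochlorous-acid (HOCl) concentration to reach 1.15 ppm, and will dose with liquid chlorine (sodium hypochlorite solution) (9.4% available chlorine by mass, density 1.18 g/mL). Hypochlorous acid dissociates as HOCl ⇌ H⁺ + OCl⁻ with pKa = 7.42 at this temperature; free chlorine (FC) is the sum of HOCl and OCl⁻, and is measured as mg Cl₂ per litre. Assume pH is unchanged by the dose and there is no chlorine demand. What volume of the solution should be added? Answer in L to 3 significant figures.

Volume: 1190 m³ = 1,190,000 L.
[OCl⁻]/[HOCl] = 10^(pH − pKa) = 10^(7.53 − 7.42) = 1.288; fraction as HOCl = 1/(1 + 1.288) = 0.437.
Free chlorine required for 1.15 ppm HOCl: 1.15 / 0.437 = 2.631 ppm.
FC to add: 2.631 − 0.5 = 2.131 mg/L as Cl₂.
Cl₂ equivalent: 2.131 mg/L × 1,190,000 L = 2536 g.
Product at 9.4% available Cl: 2536 / 0.094 = 26,980 g.
Volume: 26,980 g ÷ 1.18 g/mL = 22,870 mL.

22.9 L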